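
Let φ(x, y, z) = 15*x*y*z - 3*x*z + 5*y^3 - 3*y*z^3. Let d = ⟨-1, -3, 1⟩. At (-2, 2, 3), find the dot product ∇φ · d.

∂φ/∂x = 15*y*z - 3*z
∂φ/∂y = 15*x*z + 15*y^2 - 3*z^3
∂φ/∂z = 15*x*y - 3*x - 9*y*z^2
∇φ at (-2, 2, 3) = (81, -111, -216)
∇φ · d = (81)(-1) + (-111)(-3) + (-216)(1) = 36

36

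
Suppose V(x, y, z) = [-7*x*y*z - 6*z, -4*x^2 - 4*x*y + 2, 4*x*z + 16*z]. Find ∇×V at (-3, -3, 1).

(∇×V)₁ = ∂V₃/∂y − ∂V₂/∂z = 0
(∇×V)₂ = ∂V₁/∂z − ∂V₃/∂x = -7*x*y - 4*z - 6
(∇×V)₃ = ∂V₂/∂x − ∂V₁/∂y = 7*x*z - 8*x - 4*y
∇×V = (0, -7*x*y - 4*z - 6, 7*x*z - 8*x - 4*y)
At (-3, -3, 1): (0, -73, 15).

(0, -73, 15)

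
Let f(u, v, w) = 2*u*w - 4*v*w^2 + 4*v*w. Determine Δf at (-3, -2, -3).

∂²f/∂u² = 0
∂²f/∂v² = 0
∂²f/∂w² = -8*v
∇²f = -8*v
At (-3, -2, -3): 16.

16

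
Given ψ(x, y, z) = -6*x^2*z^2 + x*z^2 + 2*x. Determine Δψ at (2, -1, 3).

∂²ψ/∂x² = -12*z^2
∂²ψ/∂y² = 0
∂²ψ/∂z² = 2*x*(-6*x + 1)
∇²ψ = -12*x^2 + 2*x - 12*z^2
At (2, -1, 3): -152.

-152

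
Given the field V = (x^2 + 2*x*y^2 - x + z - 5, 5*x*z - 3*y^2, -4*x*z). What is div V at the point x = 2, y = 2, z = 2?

-9

∂V₁/∂x = 2*x + 2*y^2 - 1
∂V₂/∂y = -6*y
∂V₃/∂z = -4*x
∇·V = -2*x + 2*y^2 - 6*y - 1
At (2, 2, 2): -9.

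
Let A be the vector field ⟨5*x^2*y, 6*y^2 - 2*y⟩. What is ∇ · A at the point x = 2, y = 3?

∂A₁/∂x = 10*x*y
∂A₂/∂y = 12*y - 2
∇·A = 10*x*y + 12*y - 2
At (2, 3): 94.

94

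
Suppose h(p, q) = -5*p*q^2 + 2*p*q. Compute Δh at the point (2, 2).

-20

∂²h/∂p² = 0
∂²h/∂q² = -10*p
∇²h = -10*p
At (2, 2): -20.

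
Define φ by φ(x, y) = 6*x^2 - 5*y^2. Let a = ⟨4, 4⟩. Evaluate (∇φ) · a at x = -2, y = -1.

∂φ/∂x = 12*x
∂φ/∂y = -10*y
∇φ at (-2, -1) = (-24, 10)
∇φ · a = (-24)(4) + (10)(4) = -56

-56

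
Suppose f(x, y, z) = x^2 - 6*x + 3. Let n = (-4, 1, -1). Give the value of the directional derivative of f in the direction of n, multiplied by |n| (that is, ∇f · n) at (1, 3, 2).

∂f/∂x = 2*x - 6
∂f/∂y = 0
∂f/∂z = 0
∇f at (1, 3, 2) = (-4, 0, 0)
∇f · n = (-4)(-4) + (0)(1) + (0)(-1) = 16

16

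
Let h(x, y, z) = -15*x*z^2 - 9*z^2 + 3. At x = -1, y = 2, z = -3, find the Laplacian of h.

∂²h/∂x² = 0
∂²h/∂y² = 0
∂²h/∂z² = -6*(5*x + 3)
∇²h = -30*x - 18
At (-1, 2, -3): 12.

12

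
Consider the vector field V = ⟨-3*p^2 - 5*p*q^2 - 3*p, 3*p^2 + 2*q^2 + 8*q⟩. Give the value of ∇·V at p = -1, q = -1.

∂V₁/∂p = -6*p - 5*q^2 - 3
∂V₂/∂q = 4*q + 8
∇·V = -6*p - 5*q^2 + 4*q + 5
At (-1, -1): 2.

2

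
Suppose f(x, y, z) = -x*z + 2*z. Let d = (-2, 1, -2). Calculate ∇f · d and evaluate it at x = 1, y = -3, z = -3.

∂f/∂x = -z
∂f/∂y = 0
∂f/∂z = -x + 2
∇f at (1, -3, -3) = (3, 0, 1)
∇f · d = (3)(-2) + (0)(1) + (1)(-2) = -8

-8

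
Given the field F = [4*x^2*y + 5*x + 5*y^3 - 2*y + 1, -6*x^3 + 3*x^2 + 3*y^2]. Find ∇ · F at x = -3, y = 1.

-13

∂F₁/∂x = 8*x*y + 5
∂F₂/∂y = 6*y
∇·F = 8*x*y + 6*y + 5
At (-3, 1): -13.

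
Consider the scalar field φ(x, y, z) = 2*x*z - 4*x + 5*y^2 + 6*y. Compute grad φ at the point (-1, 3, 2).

(0, 36, -2)

∂φ/∂x = 2*z - 4
∂φ/∂y = 10*y + 6
∂φ/∂z = 2*x
∇φ = (2*z - 4, 10*y + 6, 2*x)
At (-1, 3, 2): (0, 36, -2).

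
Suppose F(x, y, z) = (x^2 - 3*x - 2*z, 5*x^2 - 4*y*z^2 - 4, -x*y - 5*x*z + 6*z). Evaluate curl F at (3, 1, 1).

(5, 4, 30)

(∇×F)₁ = ∂F₃/∂y − ∂F₂/∂z = -x + 8*y*z
(∇×F)₂ = ∂F₁/∂z − ∂F₃/∂x = y + 5*z - 2
(∇×F)₃ = ∂F₂/∂x − ∂F₁/∂y = 10*x
∇×F = (-x + 8*y*z, y + 5*z - 2, 10*x)
At (3, 1, 1): (5, 4, 30).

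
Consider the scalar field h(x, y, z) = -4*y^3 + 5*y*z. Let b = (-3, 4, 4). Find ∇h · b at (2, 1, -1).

∂h/∂x = 0
∂h/∂y = -12*y^2 + 5*z
∂h/∂z = 5*y
∇h at (2, 1, -1) = (0, -17, 5)
∇h · b = (0)(-3) + (-17)(4) + (5)(4) = -48

-48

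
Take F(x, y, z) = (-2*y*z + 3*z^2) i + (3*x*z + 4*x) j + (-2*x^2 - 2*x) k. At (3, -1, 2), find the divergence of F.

0

∂F₁/∂x = 0
∂F₂/∂y = 0
∂F₃/∂z = 0
∇·F = 0
At (3, -1, 2): 0.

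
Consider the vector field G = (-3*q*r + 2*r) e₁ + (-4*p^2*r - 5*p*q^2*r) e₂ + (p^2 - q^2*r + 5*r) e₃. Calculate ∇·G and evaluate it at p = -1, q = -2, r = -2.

∂G₁/∂p = 0
∂G₂/∂q = -10*p*q*r
∂G₃/∂r = -q^2 + 5
∇·G = -10*p*q*r - q^2 + 5
At (-1, -2, -2): 41.

41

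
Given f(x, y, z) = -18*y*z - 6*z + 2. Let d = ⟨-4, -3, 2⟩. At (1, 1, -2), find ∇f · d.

∂f/∂x = 0
∂f/∂y = -18*z
∂f/∂z = -18*y - 6
∇f at (1, 1, -2) = (0, 36, -24)
∇f · d = (0)(-4) + (36)(-3) + (-24)(2) = -156

-156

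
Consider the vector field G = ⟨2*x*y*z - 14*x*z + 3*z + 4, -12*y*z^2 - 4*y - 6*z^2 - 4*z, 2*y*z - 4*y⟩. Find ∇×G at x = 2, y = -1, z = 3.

(-30, -29, -12)

(∇×G)₁ = ∂G₃/∂y − ∂G₂/∂z = 24*y*z + 14*z
(∇×G)₂ = ∂G₁/∂z − ∂G₃/∂x = 2*x*y - 14*x + 3
(∇×G)₃ = ∂G₂/∂x − ∂G₁/∂y = -2*x*z
∇×G = (24*y*z + 14*z, 2*x*y - 14*x + 3, -2*x*z)
At (2, -1, 3): (-30, -29, -12).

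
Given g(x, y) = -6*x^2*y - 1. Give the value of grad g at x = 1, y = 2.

∂g/∂x = -12*x*y
∂g/∂y = -6*x^2
∇g = (-12*x*y, -6*x^2)
At (1, 2): (-24, -6).

(-24, -6)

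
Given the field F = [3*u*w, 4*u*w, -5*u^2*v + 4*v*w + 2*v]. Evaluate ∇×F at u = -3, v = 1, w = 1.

(-27, -39, 4)

(∇×F)₁ = ∂F₃/∂v − ∂F₂/∂w = -5*u^2 - 4*u + 4*w + 2
(∇×F)₂ = ∂F₁/∂w − ∂F₃/∂u = 10*u*v + 3*u
(∇×F)₃ = ∂F₂/∂u − ∂F₁/∂v = 4*w
∇×F = (-5*u^2 - 4*u + 4*w + 2, 10*u*v + 3*u, 4*w)
At (-3, 1, 1): (-27, -39, 4).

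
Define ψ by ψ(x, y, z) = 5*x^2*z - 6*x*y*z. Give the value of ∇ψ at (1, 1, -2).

∂ψ/∂x = 10*x*z - 6*y*z
∂ψ/∂y = -6*x*z
∂ψ/∂z = 5*x^2 - 6*x*y
∇ψ = (10*x*z - 6*y*z, -6*x*z, 5*x^2 - 6*x*y)
At (1, 1, -2): (-8, 12, -1).

(-8, 12, -1)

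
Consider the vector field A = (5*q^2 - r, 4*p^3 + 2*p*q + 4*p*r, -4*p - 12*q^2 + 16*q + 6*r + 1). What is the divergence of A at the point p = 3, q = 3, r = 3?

∂A₁/∂p = 0
∂A₂/∂q = 2*p
∂A₃/∂r = 6
∇·A = 2*p + 6
At (3, 3, 3): 12.

12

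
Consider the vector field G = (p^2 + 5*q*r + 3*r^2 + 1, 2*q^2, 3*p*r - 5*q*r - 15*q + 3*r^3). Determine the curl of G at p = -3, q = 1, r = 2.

(-25, 11, -10)

(∇×G)₁ = ∂G₃/∂q − ∂G₂/∂r = -5*r - 15
(∇×G)₂ = ∂G₁/∂r − ∂G₃/∂p = 5*q + 3*r
(∇×G)₃ = ∂G₂/∂p − ∂G₁/∂q = -5*r
∇×G = (-5*r - 15, 5*q + 3*r, -5*r)
At (-3, 1, 2): (-25, 11, -10).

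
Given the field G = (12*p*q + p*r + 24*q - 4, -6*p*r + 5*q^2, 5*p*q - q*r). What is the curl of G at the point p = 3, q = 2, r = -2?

(∇×G)₁ = ∂G₃/∂q − ∂G₂/∂r = 11*p - r
(∇×G)₂ = ∂G₁/∂r − ∂G₃/∂p = p - 5*q
(∇×G)₃ = ∂G₂/∂p − ∂G₁/∂q = -12*p - 6*r - 24
∇×G = (11*p - r, p - 5*q, -12*p - 6*r - 24)
At (3, 2, -2): (35, -7, -48).

(35, -7, -48)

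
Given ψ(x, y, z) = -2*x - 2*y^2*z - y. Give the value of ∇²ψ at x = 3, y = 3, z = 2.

∂²ψ/∂x² = 0
∂²ψ/∂y² = -4*z
∂²ψ/∂z² = 0
∇²ψ = -4*z
At (3, 3, 2): -8.

-8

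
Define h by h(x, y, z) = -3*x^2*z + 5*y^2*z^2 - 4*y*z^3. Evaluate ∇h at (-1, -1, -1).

(-6, -6, -1)

∂h/∂x = -6*x*z
∂h/∂y = 10*y*z^2 - 4*z^3
∂h/∂z = -3*x^2 + 10*y^2*z - 12*y*z^2
∇h = (-6*x*z, 10*y*z^2 - 4*z^3, -3*x^2 + 10*y^2*z - 12*y*z^2)
At (-1, -1, -1): (-6, -6, -1).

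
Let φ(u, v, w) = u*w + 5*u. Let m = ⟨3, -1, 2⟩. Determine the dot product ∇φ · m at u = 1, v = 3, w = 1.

∂φ/∂u = w + 5
∂φ/∂v = 0
∂φ/∂w = u
∇φ at (1, 3, 1) = (6, 0, 1)
∇φ · m = (6)(3) + (0)(-1) + (1)(2) = 20

20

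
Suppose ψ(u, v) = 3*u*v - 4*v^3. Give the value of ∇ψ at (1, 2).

(6, -45)

∂ψ/∂u = 3*v
∂ψ/∂v = 3*u - 12*v^2
∇ψ = (3*v, 3*u - 12*v^2)
At (1, 2): (6, -45).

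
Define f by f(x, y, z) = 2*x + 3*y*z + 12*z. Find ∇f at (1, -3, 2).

(2, 6, 3)

∂f/∂x = 2
∂f/∂y = 3*z
∂f/∂z = 3*y + 12
∇f = (2, 3*z, 3*y + 12)
At (1, -3, 2): (2, 6, 3).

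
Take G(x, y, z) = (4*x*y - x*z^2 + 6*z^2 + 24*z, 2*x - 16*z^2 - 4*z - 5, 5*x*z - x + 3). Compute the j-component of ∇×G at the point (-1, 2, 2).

43

(∇×G)_2 = ∂G₁/∂z − ∂G₃/∂x
= -2*x*z + 12*z + 24 − (5*z - 1)
= -2*x*z + 7*z + 25
At (-1, 2, 2): 43.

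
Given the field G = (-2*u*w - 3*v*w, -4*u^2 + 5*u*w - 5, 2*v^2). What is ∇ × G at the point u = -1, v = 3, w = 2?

(∇×G)₁ = ∂G₃/∂v − ∂G₂/∂w = -5*u + 4*v
(∇×G)₂ = ∂G₁/∂w − ∂G₃/∂u = -2*u - 3*v
(∇×G)₃ = ∂G₂/∂u − ∂G₁/∂v = -8*u + 8*w
∇×G = (-5*u + 4*v, -2*u - 3*v, -8*u + 8*w)
At (-1, 3, 2): (17, -7, 24).

(17, -7, 24)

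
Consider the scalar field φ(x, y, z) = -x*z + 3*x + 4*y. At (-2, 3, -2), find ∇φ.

∂φ/∂x = -z + 3
∂φ/∂y = 4
∂φ/∂z = -x
∇φ = (-z + 3, 4, -x)
At (-2, 3, -2): (5, 4, 2).

(5, 4, 2)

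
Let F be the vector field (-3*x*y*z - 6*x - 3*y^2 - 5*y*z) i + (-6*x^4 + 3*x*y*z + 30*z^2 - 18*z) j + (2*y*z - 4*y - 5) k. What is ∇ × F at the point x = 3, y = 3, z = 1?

(∇×F)₁ = ∂F₃/∂y − ∂F₂/∂z = -3*x*y - 58*z + 14
(∇×F)₂ = ∂F₁/∂z − ∂F₃/∂x = -3*x*y - 5*y
(∇×F)₃ = ∂F₂/∂x − ∂F₁/∂y = -24*x^3 + 3*x*z + 3*y*z + 6*y + 5*z
∇×F = (-3*x*y - 58*z + 14, -3*x*y - 5*y, -24*x^3 + 3*x*z + 3*y*z + 6*y + 5*z)
At (3, 3, 1): (-71, -42, -607).

(-71, -42, -607)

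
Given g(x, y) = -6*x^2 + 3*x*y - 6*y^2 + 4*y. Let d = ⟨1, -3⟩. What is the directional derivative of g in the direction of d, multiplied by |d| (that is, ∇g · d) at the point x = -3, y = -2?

-27

∂g/∂x = -12*x + 3*y
∂g/∂y = 3*x - 12*y + 4
∇g at (-3, -2) = (30, 19)
∇g · d = (30)(1) + (19)(-3) = -27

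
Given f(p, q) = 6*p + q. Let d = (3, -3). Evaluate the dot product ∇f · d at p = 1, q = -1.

∂f/∂p = 6
∂f/∂q = 1
∇f at (1, -1) = (6, 1)
∇f · d = (6)(3) + (1)(-3) = 15

15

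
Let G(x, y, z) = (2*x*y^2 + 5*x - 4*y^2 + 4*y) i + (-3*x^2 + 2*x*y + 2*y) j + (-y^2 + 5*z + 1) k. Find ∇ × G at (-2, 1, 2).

(-2, 0, 26)

(∇×G)₁ = ∂G₃/∂y − ∂G₂/∂z = -2*y
(∇×G)₂ = ∂G₁/∂z − ∂G₃/∂x = 0
(∇×G)₃ = ∂G₂/∂x − ∂G₁/∂y = -4*x*y - 6*x + 10*y - 4
∇×G = (-2*y, 0, -4*x*y - 6*x + 10*y - 4)
At (-2, 1, 2): (-2, 0, 26).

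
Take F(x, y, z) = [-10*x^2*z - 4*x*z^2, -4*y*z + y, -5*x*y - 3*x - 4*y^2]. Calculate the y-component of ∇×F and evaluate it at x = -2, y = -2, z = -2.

(∇×F)_2 = ∂F₁/∂z − ∂F₃/∂x
= -10*x^2 - 8*x*z − (-5*y - 3)
= -10*x^2 - 8*x*z + 5*y + 3
At (-2, -2, -2): -79.

-79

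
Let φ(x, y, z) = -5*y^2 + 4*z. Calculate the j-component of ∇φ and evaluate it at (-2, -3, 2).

30

(∇φ)_2 = ∂φ/∂y = -10*y
At (-2, -3, 2): 30.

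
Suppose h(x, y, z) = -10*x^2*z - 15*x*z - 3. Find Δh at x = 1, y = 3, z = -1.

20

∂²h/∂x² = -20*z
∂²h/∂y² = 0
∂²h/∂z² = 0
∇²h = -20*z
At (1, 3, -1): 20.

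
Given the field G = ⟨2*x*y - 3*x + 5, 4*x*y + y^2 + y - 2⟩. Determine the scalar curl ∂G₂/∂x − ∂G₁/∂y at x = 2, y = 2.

4

∂G₂/∂x = 4*y
∂G₁/∂y = 2*x
Scalar curl = -2*x + 4*y
At (2, 2): 4.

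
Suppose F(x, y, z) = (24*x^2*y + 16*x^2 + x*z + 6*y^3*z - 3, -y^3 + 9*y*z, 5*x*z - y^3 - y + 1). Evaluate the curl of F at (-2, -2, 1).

(∇×F)₁ = ∂F₃/∂y − ∂F₂/∂z = -3*y^2 - 9*y - 1
(∇×F)₂ = ∂F₁/∂z − ∂F₃/∂x = x + 6*y^3 - 5*z
(∇×F)₃ = ∂F₂/∂x − ∂F₁/∂y = -24*x^2 - 18*y^2*z
∇×F = (-3*y^2 - 9*y - 1, x + 6*y^3 - 5*z, -24*x^2 - 18*y^2*z)
At (-2, -2, 1): (5, -55, -168).

(5, -55, -168)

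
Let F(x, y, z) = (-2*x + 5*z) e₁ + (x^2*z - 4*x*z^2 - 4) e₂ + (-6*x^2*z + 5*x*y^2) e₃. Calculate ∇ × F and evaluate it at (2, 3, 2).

(88, 8, -8)

(∇×F)₁ = ∂F₃/∂y − ∂F₂/∂z = -x^2 + 10*x*y + 8*x*z
(∇×F)₂ = ∂F₁/∂z − ∂F₃/∂x = 12*x*z - 5*y^2 + 5
(∇×F)₃ = ∂F₂/∂x − ∂F₁/∂y = 2*x*z - 4*z^2
∇×F = (-x^2 + 10*x*y + 8*x*z, 12*x*z - 5*y^2 + 5, 2*x*z - 4*z^2)
At (2, 3, 2): (88, 8, -8).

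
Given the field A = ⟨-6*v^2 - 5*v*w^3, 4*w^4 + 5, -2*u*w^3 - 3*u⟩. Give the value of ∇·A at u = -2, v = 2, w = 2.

48

∂A₁/∂u = 0
∂A₂/∂v = 0
∂A₃/∂w = -6*u*w^2
∇·A = -6*u*w^2
At (-2, 2, 2): 48.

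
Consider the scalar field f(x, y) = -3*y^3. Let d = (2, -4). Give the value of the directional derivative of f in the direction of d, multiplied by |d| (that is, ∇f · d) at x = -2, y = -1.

∂f/∂x = 0
∂f/∂y = -9*y^2
∇f at (-2, -1) = (0, -9)
∇f · d = (0)(2) + (-9)(-4) = 36

36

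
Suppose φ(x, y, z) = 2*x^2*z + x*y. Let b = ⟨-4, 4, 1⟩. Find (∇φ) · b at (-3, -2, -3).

-130

∂φ/∂x = 4*x*z + y
∂φ/∂y = x
∂φ/∂z = 2*x^2
∇φ at (-3, -2, -3) = (34, -3, 18)
∇φ · b = (34)(-4) + (-3)(4) + (18)(1) = -130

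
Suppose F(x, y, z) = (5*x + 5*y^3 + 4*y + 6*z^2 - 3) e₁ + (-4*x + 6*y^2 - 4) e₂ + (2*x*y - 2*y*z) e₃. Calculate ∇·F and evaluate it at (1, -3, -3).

∂F₁/∂x = 5
∂F₂/∂y = 12*y
∂F₃/∂z = -2*y
∇·F = 10*y + 5
At (1, -3, -3): -25.

-25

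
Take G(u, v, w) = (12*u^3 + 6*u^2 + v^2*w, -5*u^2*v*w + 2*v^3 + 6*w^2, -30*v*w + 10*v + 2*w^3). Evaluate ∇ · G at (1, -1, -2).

∂G₁/∂u = 36*u^2 + 12*u
∂G₂/∂v = -5*u^2*w + 6*v^2
∂G₃/∂w = -30*v + 6*w^2
∇·G = -5*u^2*w + 36*u^2 + 12*u + 6*v^2 - 30*v + 6*w^2
At (1, -1, -2): 118.

118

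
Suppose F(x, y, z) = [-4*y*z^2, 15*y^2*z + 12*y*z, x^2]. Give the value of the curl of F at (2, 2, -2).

(-84, 28, 16)

(∇×F)₁ = ∂F₃/∂y − ∂F₂/∂z = -15*y^2 - 12*y
(∇×F)₂ = ∂F₁/∂z − ∂F₃/∂x = -2*x - 8*y*z
(∇×F)₃ = ∂F₂/∂x − ∂F₁/∂y = 4*z^2
∇×F = (-15*y^2 - 12*y, -2*x - 8*y*z, 4*z^2)
At (2, 2, -2): (-84, 28, 16).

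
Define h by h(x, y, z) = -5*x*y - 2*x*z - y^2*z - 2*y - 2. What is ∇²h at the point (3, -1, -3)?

6

∂²h/∂x² = 0
∂²h/∂y² = -2*z
∂²h/∂z² = 0
∇²h = -2*z
At (3, -1, -3): 6.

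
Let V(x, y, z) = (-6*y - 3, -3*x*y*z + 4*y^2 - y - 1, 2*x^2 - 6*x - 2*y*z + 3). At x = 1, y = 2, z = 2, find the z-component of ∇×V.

-6

(∇×V)_3 = ∂V₂/∂x − ∂V₁/∂y
= -3*y*z − (-6)
= -3*y*z + 6
At (1, 2, 2): -6.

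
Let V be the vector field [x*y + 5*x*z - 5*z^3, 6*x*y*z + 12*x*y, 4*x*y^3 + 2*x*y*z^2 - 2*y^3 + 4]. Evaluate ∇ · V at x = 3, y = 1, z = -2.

-33

∂V₁/∂x = y + 5*z
∂V₂/∂y = 6*x*z + 12*x
∂V₃/∂z = 4*x*y*z
∇·V = 4*x*y*z + 6*x*z + 12*x + y + 5*z
At (3, 1, -2): -33.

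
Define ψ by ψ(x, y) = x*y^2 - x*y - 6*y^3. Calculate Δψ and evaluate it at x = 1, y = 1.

∂²ψ/∂x² = 0
∂²ψ/∂y² = 2*(x - 18*y)
∇²ψ = 2*x - 36*y
At (1, 1): -34.

-34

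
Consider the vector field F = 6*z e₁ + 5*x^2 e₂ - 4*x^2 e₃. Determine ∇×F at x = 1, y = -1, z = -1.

(0, 14, 10)

(∇×F)₁ = ∂F₃/∂y − ∂F₂/∂z = 0
(∇×F)₂ = ∂F₁/∂z − ∂F₃/∂x = 8*x + 6
(∇×F)₃ = ∂F₂/∂x − ∂F₁/∂y = 10*x
∇×F = (0, 8*x + 6, 10*x)
At (1, -1, -1): (0, 14, 10).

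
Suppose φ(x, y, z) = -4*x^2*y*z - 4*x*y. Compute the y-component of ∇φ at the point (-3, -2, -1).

48

(∇φ)_2 = ∂φ/∂y = -4*x^2*z - 4*x
At (-3, -2, -1): 48.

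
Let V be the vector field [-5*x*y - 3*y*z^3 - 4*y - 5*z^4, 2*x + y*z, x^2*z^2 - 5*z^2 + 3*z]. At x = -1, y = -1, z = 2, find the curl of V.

(1, -116, 25)

(∇×V)₁ = ∂V₃/∂y − ∂V₂/∂z = -y
(∇×V)₂ = ∂V₁/∂z − ∂V₃/∂x = -2*x*z^2 - 9*y*z^2 - 20*z^3
(∇×V)₃ = ∂V₂/∂x − ∂V₁/∂y = 5*x + 3*z^3 + 6
∇×V = (-y, -2*x*z^2 - 9*y*z^2 - 20*z^3, 5*x + 3*z^3 + 6)
At (-1, -1, 2): (1, -116, 25).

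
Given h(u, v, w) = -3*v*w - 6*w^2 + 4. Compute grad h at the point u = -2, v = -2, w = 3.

(0, -9, -30)

∂h/∂u = 0
∂h/∂v = -3*w
∂h/∂w = -3*v - 12*w
∇h = (0, -3*w, -3*v - 12*w)
At (-2, -2, 3): (0, -9, -30).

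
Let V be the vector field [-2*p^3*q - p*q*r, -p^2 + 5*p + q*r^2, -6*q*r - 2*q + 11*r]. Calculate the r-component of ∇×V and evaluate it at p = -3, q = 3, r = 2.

(∇×V)_3 = ∂V₂/∂p − ∂V₁/∂q
= -2*p + 5 − (-2*p^3 - p*r)
= 2*p^3 + p*r - 2*p + 5
At (-3, 3, 2): -49.

-49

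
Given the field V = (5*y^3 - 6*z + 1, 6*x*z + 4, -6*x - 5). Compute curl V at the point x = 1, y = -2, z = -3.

(∇×V)₁ = ∂V₃/∂y − ∂V₂/∂z = -6*x
(∇×V)₂ = ∂V₁/∂z − ∂V₃/∂x = 0
(∇×V)₃ = ∂V₂/∂x − ∂V₁/∂y = -15*y^2 + 6*z
∇×V = (-6*x, 0, -15*y^2 + 6*z)
At (1, -2, -3): (-6, 0, -78).

(-6, 0, -78)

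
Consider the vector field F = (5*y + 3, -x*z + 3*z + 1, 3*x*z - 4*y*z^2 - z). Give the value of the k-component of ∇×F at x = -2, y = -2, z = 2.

(∇×F)_3 = ∂F₂/∂x − ∂F₁/∂y
= -z − (5)
= -z - 5
At (-2, -2, 2): -7.

-7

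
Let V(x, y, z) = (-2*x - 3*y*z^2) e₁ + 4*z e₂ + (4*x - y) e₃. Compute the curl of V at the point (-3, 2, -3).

(-5, 32, 27)

(∇×V)₁ = ∂V₃/∂y − ∂V₂/∂z = -5
(∇×V)₂ = ∂V₁/∂z − ∂V₃/∂x = -6*y*z - 4
(∇×V)₃ = ∂V₂/∂x − ∂V₁/∂y = 3*z^2
∇×V = (-5, -6*y*z - 4, 3*z^2)
At (-3, 2, -3): (-5, 32, 27).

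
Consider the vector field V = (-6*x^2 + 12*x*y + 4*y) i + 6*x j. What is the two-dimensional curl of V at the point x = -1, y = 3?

14

∂V₂/∂x = 6
∂V₁/∂y = 12*x + 4
Scalar curl = -12*x + 2
At (-1, 3): 14.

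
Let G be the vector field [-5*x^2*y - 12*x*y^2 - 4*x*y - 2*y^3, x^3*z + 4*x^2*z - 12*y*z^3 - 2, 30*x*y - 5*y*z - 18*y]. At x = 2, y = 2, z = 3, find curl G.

(∇×G)₁ = ∂G₃/∂y − ∂G₂/∂z = -x^3 - 4*x^2 + 30*x + 36*y*z^2 - 5*z - 18
(∇×G)₂ = ∂G₁/∂z − ∂G₃/∂x = -30*y
(∇×G)₃ = ∂G₂/∂x − ∂G₁/∂y = 3*x^2*z + 5*x^2 + 24*x*y + 8*x*z + 4*x + 6*y^2
∇×G = (-x^3 - 4*x^2 + 30*x + 36*y*z^2 - 5*z - 18, -30*y, 3*x^2*z + 5*x^2 + 24*x*y + 8*x*z + 4*x + 6*y^2)
At (2, 2, 3): (651, -60, 232).

(651, -60, 232)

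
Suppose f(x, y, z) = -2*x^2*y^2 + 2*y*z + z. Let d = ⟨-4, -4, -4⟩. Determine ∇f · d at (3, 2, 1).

∂f/∂x = -4*x*y^2
∂f/∂y = -4*x^2*y + 2*z
∂f/∂z = 2*y + 1
∇f at (3, 2, 1) = (-48, -70, 5)
∇f · d = (-48)(-4) + (-70)(-4) + (5)(-4) = 452

452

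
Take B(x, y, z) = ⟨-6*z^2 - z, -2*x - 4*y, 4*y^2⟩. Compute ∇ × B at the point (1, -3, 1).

(∇×B)₁ = ∂B₃/∂y − ∂B₂/∂z = 8*y
(∇×B)₂ = ∂B₁/∂z − ∂B₃/∂x = -12*z - 1
(∇×B)₃ = ∂B₂/∂x − ∂B₁/∂y = -2
∇×B = (8*y, -12*z - 1, -2)
At (1, -3, 1): (-24, -13, -2).

(-24, -13, -2)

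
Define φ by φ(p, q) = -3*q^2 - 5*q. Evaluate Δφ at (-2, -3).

-6

∂²φ/∂p² = 0
∂²φ/∂q² = -6
∇²φ = -6
At (-2, -3): -6.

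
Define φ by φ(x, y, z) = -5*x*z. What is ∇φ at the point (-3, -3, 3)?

(-15, 0, 15)

∂φ/∂x = -5*z
∂φ/∂y = 0
∂φ/∂z = -5*x
∇φ = (-5*z, 0, -5*x)
At (-3, -3, 3): (-15, 0, 15).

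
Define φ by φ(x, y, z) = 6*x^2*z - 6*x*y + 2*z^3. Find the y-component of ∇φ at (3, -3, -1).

-18

(∇φ)_2 = ∂φ/∂y = -6*x
At (3, -3, -1): -18.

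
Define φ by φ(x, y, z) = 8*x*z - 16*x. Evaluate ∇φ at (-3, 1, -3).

(-40, 0, -24)

∂φ/∂x = 8*z - 16
∂φ/∂y = 0
∂φ/∂z = 8*x
∇φ = (8*z - 16, 0, 8*x)
At (-3, 1, -3): (-40, 0, -24).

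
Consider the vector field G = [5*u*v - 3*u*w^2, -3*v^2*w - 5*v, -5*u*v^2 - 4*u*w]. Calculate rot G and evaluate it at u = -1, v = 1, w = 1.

(∇×G)₁ = ∂G₃/∂v − ∂G₂/∂w = -10*u*v + 3*v^2
(∇×G)₂ = ∂G₁/∂w − ∂G₃/∂u = -6*u*w + 5*v^2 + 4*w
(∇×G)₃ = ∂G₂/∂u − ∂G₁/∂v = -5*u
∇×G = (-10*u*v + 3*v^2, -6*u*w + 5*v^2 + 4*w, -5*u)
At (-1, 1, 1): (13, 15, 5).

(13, 15, 5)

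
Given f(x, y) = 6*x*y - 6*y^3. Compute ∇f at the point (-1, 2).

(12, -78)

∂f/∂x = 6*y
∂f/∂y = 6*x - 18*y^2
∇f = (6*y, 6*x - 18*y^2)
At (-1, 2): (12, -78).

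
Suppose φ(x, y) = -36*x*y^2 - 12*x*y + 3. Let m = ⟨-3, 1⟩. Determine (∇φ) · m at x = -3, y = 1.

396

∂φ/∂x = -36*y^2 - 12*y
∂φ/∂y = -72*x*y - 12*x
∇φ at (-3, 1) = (-48, 252)
∇φ · m = (-48)(-3) + (252)(1) = 396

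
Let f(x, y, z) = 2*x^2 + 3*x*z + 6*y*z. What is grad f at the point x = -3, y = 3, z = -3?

∂f/∂x = 4*x + 3*z
∂f/∂y = 6*z
∂f/∂z = 3*x + 6*y
∇f = (4*x + 3*z, 6*z, 3*x + 6*y)
At (-3, 3, -3): (-21, -18, 9).

(-21, -18, 9)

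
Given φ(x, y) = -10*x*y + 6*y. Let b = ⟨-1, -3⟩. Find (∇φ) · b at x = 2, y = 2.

∂φ/∂x = -10*y
∂φ/∂y = -10*x + 6
∇φ at (2, 2) = (-20, -14)
∇φ · b = (-20)(-1) + (-14)(-3) = 62

62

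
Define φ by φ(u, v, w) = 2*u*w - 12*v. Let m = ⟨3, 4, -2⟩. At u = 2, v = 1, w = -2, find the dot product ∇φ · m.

-68

∂φ/∂u = 2*w
∂φ/∂v = -12
∂φ/∂w = 2*u
∇φ at (2, 1, -2) = (-4, -12, 4)
∇φ · m = (-4)(3) + (-12)(4) + (4)(-2) = -68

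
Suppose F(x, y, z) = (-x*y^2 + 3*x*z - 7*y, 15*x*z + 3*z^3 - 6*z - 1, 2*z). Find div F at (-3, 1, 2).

7

∂F₁/∂x = -y^2 + 3*z
∂F₂/∂y = 0
∂F₃/∂z = 2
∇·F = -y^2 + 3*z + 2
At (-3, 1, 2): 7.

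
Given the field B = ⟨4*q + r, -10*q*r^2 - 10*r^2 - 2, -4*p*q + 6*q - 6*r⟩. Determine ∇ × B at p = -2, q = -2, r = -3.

(74, -7, -4)

(∇×B)₁ = ∂B₃/∂q − ∂B₂/∂r = -4*p + 20*q*r + 20*r + 6
(∇×B)₂ = ∂B₁/∂r − ∂B₃/∂p = 4*q + 1
(∇×B)₃ = ∂B₂/∂p − ∂B₁/∂q = -4
∇×B = (-4*p + 20*q*r + 20*r + 6, 4*q + 1, -4)
At (-2, -2, -3): (74, -7, -4).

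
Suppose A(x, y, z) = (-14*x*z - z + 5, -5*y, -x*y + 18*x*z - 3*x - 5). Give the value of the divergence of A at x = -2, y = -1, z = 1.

-55

∂A₁/∂x = -14*z
∂A₂/∂y = -5
∂A₃/∂z = 18*x
∇·A = 18*x - 14*z - 5
At (-2, -1, 1): -55.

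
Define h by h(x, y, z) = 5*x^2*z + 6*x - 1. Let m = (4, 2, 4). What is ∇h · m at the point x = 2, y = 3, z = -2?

-56

∂h/∂x = 10*x*z + 6
∂h/∂y = 0
∂h/∂z = 5*x^2
∇h at (2, 3, -2) = (-34, 0, 20)
∇h · m = (-34)(4) + (0)(2) + (20)(4) = -56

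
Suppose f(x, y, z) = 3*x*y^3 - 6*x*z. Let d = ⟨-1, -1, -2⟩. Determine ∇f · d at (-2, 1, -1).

∂f/∂x = 3*y^3 - 6*z
∂f/∂y = 9*x*y^2
∂f/∂z = -6*x
∇f at (-2, 1, -1) = (9, -18, 12)
∇f · d = (9)(-1) + (-18)(-1) + (12)(-2) = -15

-15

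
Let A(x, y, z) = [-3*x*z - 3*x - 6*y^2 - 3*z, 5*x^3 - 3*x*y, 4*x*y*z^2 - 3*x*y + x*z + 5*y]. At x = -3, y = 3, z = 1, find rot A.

(∇×A)₁ = ∂A₃/∂y − ∂A₂/∂z = 4*x*z^2 - 3*x + 5
(∇×A)₂ = ∂A₁/∂z − ∂A₃/∂x = -3*x - 4*y*z^2 + 3*y - z - 3
(∇×A)₃ = ∂A₂/∂x − ∂A₁/∂y = 15*x^2 + 9*y
∇×A = (4*x*z^2 - 3*x + 5, -3*x - 4*y*z^2 + 3*y - z - 3, 15*x^2 + 9*y)
At (-3, 3, 1): (2, 2, 162).

(2, 2, 162)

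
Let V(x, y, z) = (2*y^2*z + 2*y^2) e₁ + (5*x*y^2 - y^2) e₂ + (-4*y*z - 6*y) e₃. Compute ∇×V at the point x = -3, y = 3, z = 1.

(-10, 18, 21)

(∇×V)₁ = ∂V₃/∂y − ∂V₂/∂z = -4*z - 6
(∇×V)₂ = ∂V₁/∂z − ∂V₃/∂x = 2*y^2
(∇×V)₃ = ∂V₂/∂x − ∂V₁/∂y = 5*y^2 - 4*y*z - 4*y
∇×V = (-4*z - 6, 2*y^2, 5*y^2 - 4*y*z - 4*y)
At (-3, 3, 1): (-10, 18, 21).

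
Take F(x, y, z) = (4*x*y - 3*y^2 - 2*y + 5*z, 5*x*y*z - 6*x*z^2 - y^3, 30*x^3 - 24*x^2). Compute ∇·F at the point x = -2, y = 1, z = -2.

∂F₁/∂x = 4*y
∂F₂/∂y = 5*x*z - 3*y^2
∂F₃/∂z = 0
∇·F = 5*x*z - 3*y^2 + 4*y
At (-2, 1, -2): 21.

21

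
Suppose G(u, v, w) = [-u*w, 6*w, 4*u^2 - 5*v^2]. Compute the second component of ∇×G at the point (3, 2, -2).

-27

(∇×G)_2 = ∂G₁/∂w − ∂G₃/∂u
= -u − (8*u)
= -9*u
At (3, 2, -2): -27.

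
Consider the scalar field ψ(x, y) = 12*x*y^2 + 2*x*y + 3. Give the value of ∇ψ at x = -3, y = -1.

∂ψ/∂x = 12*y^2 + 2*y
∂ψ/∂y = 24*x*y + 2*x
∇ψ = (12*y^2 + 2*y, 24*x*y + 2*x)
At (-3, -1): (10, 66).

(10, 66)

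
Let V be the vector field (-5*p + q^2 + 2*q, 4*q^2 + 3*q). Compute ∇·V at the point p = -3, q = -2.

-18

∂V₁/∂p = -5
∂V₂/∂q = 8*q + 3
∇·V = 8*q - 2
At (-3, -2): -18.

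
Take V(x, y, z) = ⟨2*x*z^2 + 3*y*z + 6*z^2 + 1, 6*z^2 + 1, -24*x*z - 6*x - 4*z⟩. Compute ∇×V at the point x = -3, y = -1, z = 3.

(∇×V)₁ = ∂V₃/∂y − ∂V₂/∂z = -12*z
(∇×V)₂ = ∂V₁/∂z − ∂V₃/∂x = 4*x*z + 3*y + 36*z + 6
(∇×V)₃ = ∂V₂/∂x − ∂V₁/∂y = -3*z
∇×V = (-12*z, 4*x*z + 3*y + 36*z + 6, -3*z)
At (-3, -1, 3): (-36, 75, -9).

(-36, 75, -9)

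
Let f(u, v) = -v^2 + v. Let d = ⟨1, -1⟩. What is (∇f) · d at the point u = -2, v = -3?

-7

∂f/∂u = 0
∂f/∂v = -2*v + 1
∇f at (-2, -3) = (0, 7)
∇f · d = (0)(1) + (7)(-1) = -7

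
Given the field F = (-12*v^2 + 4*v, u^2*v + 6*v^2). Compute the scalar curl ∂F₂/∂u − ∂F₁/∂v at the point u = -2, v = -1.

∂F₂/∂u = 2*u*v
∂F₁/∂v = -24*v + 4
Scalar curl = 2*u*v + 24*v - 4
At (-2, -1): -24.

-24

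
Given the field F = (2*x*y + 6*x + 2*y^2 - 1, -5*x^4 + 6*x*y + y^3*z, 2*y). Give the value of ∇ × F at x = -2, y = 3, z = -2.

(∇×F)₁ = ∂F₃/∂y − ∂F₂/∂z = -y^3 + 2
(∇×F)₂ = ∂F₁/∂z − ∂F₃/∂x = 0
(∇×F)₃ = ∂F₂/∂x − ∂F₁/∂y = -20*x^3 - 2*x + 2*y
∇×F = (-y^3 + 2, 0, -20*x^3 - 2*x + 2*y)
At (-2, 3, -2): (-25, 0, 170).

(-25, 0, 170)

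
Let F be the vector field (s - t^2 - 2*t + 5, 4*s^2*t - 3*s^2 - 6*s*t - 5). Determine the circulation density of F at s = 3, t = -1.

∂F₂/∂s = 8*s*t - 6*s - 6*t
∂F₁/∂t = -2*t - 2
Scalar curl = 8*s*t - 6*s - 4*t + 2
At (3, -1): -36.

-36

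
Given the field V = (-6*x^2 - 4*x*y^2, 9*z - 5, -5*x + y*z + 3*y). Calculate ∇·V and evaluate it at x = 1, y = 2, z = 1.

-26

∂V₁/∂x = -12*x - 4*y^2
∂V₂/∂y = 0
∂V₃/∂z = y
∇·V = -12*x - 4*y^2 + y
At (1, 2, 1): -26.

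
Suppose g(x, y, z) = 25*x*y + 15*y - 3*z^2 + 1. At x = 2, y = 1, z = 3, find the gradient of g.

(25, 65, -18)

∂g/∂x = 25*y
∂g/∂y = 25*x + 15
∂g/∂z = -6*z
∇g = (25*y, 25*x + 15, -6*z)
At (2, 1, 3): (25, 65, -18).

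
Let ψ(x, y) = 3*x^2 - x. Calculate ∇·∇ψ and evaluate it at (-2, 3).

∂²ψ/∂x² = 6
∂²ψ/∂y² = 0
∇²ψ = 6
At (-2, 3): 6.

6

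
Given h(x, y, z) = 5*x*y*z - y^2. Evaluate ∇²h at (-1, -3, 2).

∂²h/∂x² = 0
∂²h/∂y² = -2
∂²h/∂z² = 0
∇²h = -2
At (-1, -3, 2): -2.

-2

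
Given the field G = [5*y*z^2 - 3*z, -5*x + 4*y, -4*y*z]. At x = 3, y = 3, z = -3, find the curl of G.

(∇×G)₁ = ∂G₃/∂y − ∂G₂/∂z = -4*z
(∇×G)₂ = ∂G₁/∂z − ∂G₃/∂x = 10*y*z - 3
(∇×G)₃ = ∂G₂/∂x − ∂G₁/∂y = -5*z^2 - 5
∇×G = (-4*z, 10*y*z - 3, -5*z^2 - 5)
At (3, 3, -3): (12, -93, -50).

(12, -93, -50)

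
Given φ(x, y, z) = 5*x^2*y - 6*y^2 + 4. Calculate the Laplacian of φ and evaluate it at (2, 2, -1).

8

∂²φ/∂x² = 10*y
∂²φ/∂y² = -12
∂²φ/∂z² = 0
∇²φ = 10*y - 12
At (2, 2, -1): 8.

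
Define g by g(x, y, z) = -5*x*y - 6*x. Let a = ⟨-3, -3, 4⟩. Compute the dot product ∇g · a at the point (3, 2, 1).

∂g/∂x = -5*y - 6
∂g/∂y = -5*x
∂g/∂z = 0
∇g at (3, 2, 1) = (-16, -15, 0)
∇g · a = (-16)(-3) + (-15)(-3) + (0)(4) = 93

93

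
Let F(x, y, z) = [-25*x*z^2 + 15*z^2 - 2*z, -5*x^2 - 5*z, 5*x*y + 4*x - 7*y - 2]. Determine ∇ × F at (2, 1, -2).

(∇×F)₁ = ∂F₃/∂y − ∂F₂/∂z = 5*x - 2
(∇×F)₂ = ∂F₁/∂z − ∂F₃/∂x = -50*x*z - 5*y + 30*z - 6
(∇×F)₃ = ∂F₂/∂x − ∂F₁/∂y = -10*x
∇×F = (5*x - 2, -50*x*z - 5*y + 30*z - 6, -10*x)
At (2, 1, -2): (8, 129, -20).

(8, 129, -20)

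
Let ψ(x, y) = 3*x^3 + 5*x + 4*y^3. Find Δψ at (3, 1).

∂²ψ/∂x² = 18*x
∂²ψ/∂y² = 24*y
∇²ψ = 18*x + 24*y
At (3, 1): 78.

78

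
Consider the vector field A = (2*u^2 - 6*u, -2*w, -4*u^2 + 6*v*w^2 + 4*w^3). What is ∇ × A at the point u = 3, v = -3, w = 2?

(26, 24, 0)

(∇×A)₁ = ∂A₃/∂v − ∂A₂/∂w = 6*w^2 + 2
(∇×A)₂ = ∂A₁/∂w − ∂A₃/∂u = 8*u
(∇×A)₃ = ∂A₂/∂u − ∂A₁/∂v = 0
∇×A = (6*w^2 + 2, 8*u, 0)
At (3, -3, 2): (26, 24, 0).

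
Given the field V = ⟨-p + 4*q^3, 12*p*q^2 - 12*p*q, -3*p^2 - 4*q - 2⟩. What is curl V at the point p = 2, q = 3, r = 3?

(-4, 12, -36)

(∇×V)₁ = ∂V₃/∂q − ∂V₂/∂r = -4
(∇×V)₂ = ∂V₁/∂r − ∂V₃/∂p = 6*p
(∇×V)₃ = ∂V₂/∂p − ∂V₁/∂q = -12*q
∇×V = (-4, 6*p, -12*q)
At (2, 3, 3): (-4, 12, -36).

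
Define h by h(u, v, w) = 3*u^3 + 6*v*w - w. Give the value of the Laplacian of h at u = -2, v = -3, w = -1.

-36

∂²h/∂u² = 18*u
∂²h/∂v² = 0
∂²h/∂w² = 0
∇²h = 18*u
At (-2, -3, -1): -36.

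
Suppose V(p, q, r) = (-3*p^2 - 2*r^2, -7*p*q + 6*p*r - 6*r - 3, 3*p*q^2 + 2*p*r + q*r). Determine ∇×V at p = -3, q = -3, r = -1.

(∇×V)₁ = ∂V₃/∂q − ∂V₂/∂r = 6*p*q - 6*p + r + 6
(∇×V)₂ = ∂V₁/∂r − ∂V₃/∂p = -3*q^2 - 6*r
(∇×V)₃ = ∂V₂/∂p − ∂V₁/∂q = -7*q + 6*r
∇×V = (6*p*q - 6*p + r + 6, -3*q^2 - 6*r, -7*q + 6*r)
At (-3, -3, -1): (77, -21, 15).

(77, -21, 15)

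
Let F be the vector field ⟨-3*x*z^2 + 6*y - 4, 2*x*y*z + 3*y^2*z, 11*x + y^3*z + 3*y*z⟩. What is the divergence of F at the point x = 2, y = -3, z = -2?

∂F₁/∂x = -3*z^2
∂F₂/∂y = 2*x*z + 6*y*z
∂F₃/∂z = y^3 + 3*y
∇·F = 2*x*z + y^3 + 6*y*z + 3*y - 3*z^2
At (2, -3, -2): -20.

-20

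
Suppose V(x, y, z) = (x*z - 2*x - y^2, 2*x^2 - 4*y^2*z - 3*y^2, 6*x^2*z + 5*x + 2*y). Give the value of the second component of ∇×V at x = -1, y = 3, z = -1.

-18

(∇×V)_2 = ∂V₁/∂z − ∂V₃/∂x
= x − (12*x*z + 5)
= -12*x*z + x - 5
At (-1, 3, -1): -18.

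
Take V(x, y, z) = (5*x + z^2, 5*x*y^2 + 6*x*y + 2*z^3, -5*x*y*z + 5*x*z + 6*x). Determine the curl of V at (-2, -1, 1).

(∇×V)₁ = ∂V₃/∂y − ∂V₂/∂z = -5*x*z - 6*z^2
(∇×V)₂ = ∂V₁/∂z − ∂V₃/∂x = 5*y*z - 3*z - 6
(∇×V)₃ = ∂V₂/∂x − ∂V₁/∂y = 5*y^2 + 6*y
∇×V = (-5*x*z - 6*z^2, 5*y*z - 3*z - 6, 5*y^2 + 6*y)
At (-2, -1, 1): (4, -14, -1).

(4, -14, -1)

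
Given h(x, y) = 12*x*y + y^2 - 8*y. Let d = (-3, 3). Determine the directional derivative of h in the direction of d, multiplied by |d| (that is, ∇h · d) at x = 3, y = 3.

∂h/∂x = 12*y
∂h/∂y = 12*x + 2*y - 8
∇h at (3, 3) = (36, 34)
∇h · d = (36)(-3) + (34)(3) = -6

-6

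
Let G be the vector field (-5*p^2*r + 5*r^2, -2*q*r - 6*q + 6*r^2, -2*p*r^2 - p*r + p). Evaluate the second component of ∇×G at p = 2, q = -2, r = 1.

-8

(∇×G)_2 = ∂G₁/∂r − ∂G₃/∂p
= -5*p^2 + 10*r − (-2*r^2 - r + 1)
= -5*p^2 + 2*r^2 + 11*r - 1
At (2, -2, 1): -8.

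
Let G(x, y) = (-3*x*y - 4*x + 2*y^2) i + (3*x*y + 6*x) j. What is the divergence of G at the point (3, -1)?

∂G₁/∂x = -3*y - 4
∂G₂/∂y = 3*x
∇·G = 3*x - 3*y - 4
At (3, -1): 8.

8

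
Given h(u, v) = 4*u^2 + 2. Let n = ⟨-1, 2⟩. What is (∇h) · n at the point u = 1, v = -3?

-8

∂h/∂u = 8*u
∂h/∂v = 0
∇h at (1, -3) = (8, 0)
∇h · n = (8)(-1) + (0)(2) = -8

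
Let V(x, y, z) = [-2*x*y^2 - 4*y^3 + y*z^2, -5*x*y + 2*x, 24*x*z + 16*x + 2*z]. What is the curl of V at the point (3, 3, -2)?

(∇×V)₁ = ∂V₃/∂y − ∂V₂/∂z = 0
(∇×V)₂ = ∂V₁/∂z − ∂V₃/∂x = 2*y*z - 24*z - 16
(∇×V)₃ = ∂V₂/∂x − ∂V₁/∂y = 4*x*y + 12*y^2 - 5*y - z^2 + 2
∇×V = (0, 2*y*z - 24*z - 16, 4*x*y + 12*y^2 - 5*y - z^2 + 2)
At (3, 3, -2): (0, 20, 127).

(0, 20, 127)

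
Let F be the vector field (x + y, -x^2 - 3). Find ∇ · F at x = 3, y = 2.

1

∂F₁/∂x = 1
∂F₂/∂y = 0
∇·F = 1
At (3, 2): 1.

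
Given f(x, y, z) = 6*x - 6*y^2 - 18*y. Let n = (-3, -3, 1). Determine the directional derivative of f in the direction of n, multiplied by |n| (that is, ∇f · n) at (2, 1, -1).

∂f/∂x = 6
∂f/∂y = -12*y - 18
∂f/∂z = 0
∇f at (2, 1, -1) = (6, -30, 0)
∇f · n = (6)(-3) + (-30)(-3) + (0)(1) = 72

72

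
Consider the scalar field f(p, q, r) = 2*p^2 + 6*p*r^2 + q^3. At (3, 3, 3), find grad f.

(66, 27, 108)

∂f/∂p = 4*p + 6*r^2
∂f/∂q = 3*q^2
∂f/∂r = 12*p*r
∇f = (4*p + 6*r^2, 3*q^2, 12*p*r)
At (3, 3, 3): (66, 27, 108).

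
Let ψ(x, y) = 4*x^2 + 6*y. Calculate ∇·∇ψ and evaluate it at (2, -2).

8

∂²ψ/∂x² = 8
∂²ψ/∂y² = 0
∇²ψ = 8
At (2, -2): 8.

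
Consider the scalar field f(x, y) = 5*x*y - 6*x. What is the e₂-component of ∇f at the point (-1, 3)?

(∇f)_2 = ∂f/∂y = 5*x
At (-1, 3): -5.

-5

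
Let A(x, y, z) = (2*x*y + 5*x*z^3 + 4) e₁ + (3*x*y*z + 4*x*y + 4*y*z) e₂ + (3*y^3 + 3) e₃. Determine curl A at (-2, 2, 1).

(40, -30, 18)

(∇×A)₁ = ∂A₃/∂y − ∂A₂/∂z = -3*x*y + 9*y^2 - 4*y
(∇×A)₂ = ∂A₁/∂z − ∂A₃/∂x = 15*x*z^2
(∇×A)₃ = ∂A₂/∂x − ∂A₁/∂y = -2*x + 3*y*z + 4*y
∇×A = (-3*x*y + 9*y^2 - 4*y, 15*x*z^2, -2*x + 3*y*z + 4*y)
At (-2, 2, 1): (40, -30, 18).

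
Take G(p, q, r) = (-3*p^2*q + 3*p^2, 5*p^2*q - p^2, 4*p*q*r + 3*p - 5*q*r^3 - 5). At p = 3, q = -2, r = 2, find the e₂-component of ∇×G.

(∇×G)_2 = ∂G₁/∂r − ∂G₃/∂p
= 0 − (4*q*r + 3)
= -4*q*r - 3
At (3, -2, 2): 13.

13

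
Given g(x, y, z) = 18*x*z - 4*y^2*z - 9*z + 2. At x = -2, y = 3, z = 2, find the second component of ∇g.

-48

(∇g)_2 = ∂g/∂y = -8*y*z
At (-2, 3, 2): -48.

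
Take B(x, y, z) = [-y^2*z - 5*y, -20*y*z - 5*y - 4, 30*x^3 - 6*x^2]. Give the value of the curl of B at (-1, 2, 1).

(∇×B)₁ = ∂B₃/∂y − ∂B₂/∂z = 20*y
(∇×B)₂ = ∂B₁/∂z − ∂B₃/∂x = -90*x^2 + 12*x - y^2
(∇×B)₃ = ∂B₂/∂x − ∂B₁/∂y = 2*y*z + 5
∇×B = (20*y, -90*x^2 + 12*x - y^2, 2*y*z + 5)
At (-1, 2, 1): (40, -106, 9).

(40, -106, 9)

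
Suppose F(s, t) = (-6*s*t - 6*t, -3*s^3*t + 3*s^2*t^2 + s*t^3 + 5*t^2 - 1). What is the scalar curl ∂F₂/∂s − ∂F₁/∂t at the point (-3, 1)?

-110

∂F₂/∂s = -9*s^2*t + 6*s*t^2 + t^3
∂F₁/∂t = -6*s - 6
Scalar curl = -9*s^2*t + 6*s*t^2 + 6*s + t^3 + 6
At (-3, 1): -110.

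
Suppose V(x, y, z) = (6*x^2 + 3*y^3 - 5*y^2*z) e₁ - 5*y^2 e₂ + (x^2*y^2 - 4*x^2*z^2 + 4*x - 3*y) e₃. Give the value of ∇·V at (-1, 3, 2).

∂V₁/∂x = 12*x
∂V₂/∂y = -10*y
∂V₃/∂z = -8*x^2*z
∇·V = -8*x^2*z + 12*x - 10*y
At (-1, 3, 2): -58.

-58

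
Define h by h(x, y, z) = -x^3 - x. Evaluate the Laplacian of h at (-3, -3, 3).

18

∂²h/∂x² = -6*x
∂²h/∂y² = 0
∂²h/∂z² = 0
∇²h = -6*x
At (-3, -3, 3): 18.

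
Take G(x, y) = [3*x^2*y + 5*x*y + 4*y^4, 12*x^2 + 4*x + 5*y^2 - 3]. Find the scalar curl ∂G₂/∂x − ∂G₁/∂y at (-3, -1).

-64

∂G₂/∂x = 24*x + 4
∂G₁/∂y = 3*x^2 + 5*x + 16*y^3
Scalar curl = -3*x^2 + 19*x - 16*y^3 + 4
At (-3, -1): -64.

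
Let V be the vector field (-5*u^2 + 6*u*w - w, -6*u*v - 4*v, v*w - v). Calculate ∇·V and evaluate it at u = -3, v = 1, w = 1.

∂V₁/∂u = -10*u + 6*w
∂V₂/∂v = -6*u - 4
∂V₃/∂w = v
∇·V = -16*u + v + 6*w - 4
At (-3, 1, 1): 51.

51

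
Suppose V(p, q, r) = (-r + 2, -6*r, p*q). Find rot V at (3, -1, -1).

(9, 0, 0)

(∇×V)₁ = ∂V₃/∂q − ∂V₂/∂r = p + 6
(∇×V)₂ = ∂V₁/∂r − ∂V₃/∂p = -q - 1
(∇×V)₃ = ∂V₂/∂p − ∂V₁/∂q = 0
∇×V = (p + 6, -q - 1, 0)
At (3, -1, -1): (9, 0, 0).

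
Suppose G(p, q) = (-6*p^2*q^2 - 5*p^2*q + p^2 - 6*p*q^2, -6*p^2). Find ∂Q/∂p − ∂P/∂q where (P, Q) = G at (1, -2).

∂G₂/∂p = -12*p
∂G₁/∂q = -12*p^2*q - 5*p^2 - 12*p*q
Scalar curl = 12*p^2*q + 5*p^2 + 12*p*q - 12*p
At (1, -2): -55.

-55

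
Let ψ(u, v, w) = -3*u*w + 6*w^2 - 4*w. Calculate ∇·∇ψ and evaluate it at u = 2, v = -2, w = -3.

12

∂²ψ/∂u² = 0
∂²ψ/∂v² = 0
∂²ψ/∂w² = 12
∇²ψ = 12
At (2, -2, -3): 12.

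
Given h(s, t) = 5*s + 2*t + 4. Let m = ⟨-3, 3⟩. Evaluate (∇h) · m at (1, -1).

-9

∂h/∂s = 5
∂h/∂t = 2
∇h at (1, -1) = (5, 2)
∇h · m = (5)(-3) + (2)(3) = -9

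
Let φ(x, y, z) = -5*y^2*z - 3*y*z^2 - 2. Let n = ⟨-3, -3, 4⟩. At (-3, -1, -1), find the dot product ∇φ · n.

-5

∂φ/∂x = 0
∂φ/∂y = -10*y*z - 3*z^2
∂φ/∂z = -5*y^2 - 6*y*z
∇φ at (-3, -1, -1) = (0, -13, -11)
∇φ · n = (0)(-3) + (-13)(-3) + (-11)(4) = -5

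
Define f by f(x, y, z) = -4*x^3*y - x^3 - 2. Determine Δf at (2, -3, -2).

∂²f/∂x² = -6*x*(4*y + 1)
∂²f/∂y² = 0
∂²f/∂z² = 0
∇²f = -24*x*y - 6*x
At (2, -3, -2): 132.

132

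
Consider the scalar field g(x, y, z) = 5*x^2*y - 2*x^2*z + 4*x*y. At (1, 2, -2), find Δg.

∂²g/∂x² = 2*(5*y - 2*z)
∂²g/∂y² = 0
∂²g/∂z² = 0
∇²g = 10*y - 4*z
At (1, 2, -2): 28.

28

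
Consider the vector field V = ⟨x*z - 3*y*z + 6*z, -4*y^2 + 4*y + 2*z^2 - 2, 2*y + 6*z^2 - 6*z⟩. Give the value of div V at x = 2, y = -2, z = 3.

53

∂V₁/∂x = z
∂V₂/∂y = -8*y + 4
∂V₃/∂z = 12*z - 6
∇·V = -8*y + 13*z - 2
At (2, -2, 3): 53.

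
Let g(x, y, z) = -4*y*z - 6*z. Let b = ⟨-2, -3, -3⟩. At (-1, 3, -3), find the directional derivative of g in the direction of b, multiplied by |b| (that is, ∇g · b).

18

∂g/∂x = 0
∂g/∂y = -4*z
∂g/∂z = -4*y - 6
∇g at (-1, 3, -3) = (0, 12, -18)
∇g · b = (0)(-2) + (12)(-3) + (-18)(-3) = 18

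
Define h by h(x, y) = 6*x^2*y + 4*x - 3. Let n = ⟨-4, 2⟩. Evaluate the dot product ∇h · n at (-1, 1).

∂h/∂x = 12*x*y + 4
∂h/∂y = 6*x^2
∇h at (-1, 1) = (-8, 6)
∇h · n = (-8)(-4) + (6)(2) = 44

44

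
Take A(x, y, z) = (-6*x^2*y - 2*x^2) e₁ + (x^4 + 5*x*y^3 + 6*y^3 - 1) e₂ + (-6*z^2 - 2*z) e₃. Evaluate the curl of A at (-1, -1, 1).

(∇×A)₁ = ∂A₃/∂y − ∂A₂/∂z = 0
(∇×A)₂ = ∂A₁/∂z − ∂A₃/∂x = 0
(∇×A)₃ = ∂A₂/∂x − ∂A₁/∂y = 4*x^3 + 6*x^2 + 5*y^3
∇×A = (0, 0, 4*x^3 + 6*x^2 + 5*y^3)
At (-1, -1, 1): (0, 0, -3).

(0, 0, -3)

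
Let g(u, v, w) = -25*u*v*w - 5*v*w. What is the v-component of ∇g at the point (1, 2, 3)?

-90

(∇g)_2 = ∂g/∂v = -25*u*w - 5*w
At (1, 2, 3): -90.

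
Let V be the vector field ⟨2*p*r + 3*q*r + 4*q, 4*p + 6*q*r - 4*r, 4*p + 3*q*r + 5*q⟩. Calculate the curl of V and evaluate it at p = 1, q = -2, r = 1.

(24, -8, -3)

(∇×V)₁ = ∂V₃/∂q − ∂V₂/∂r = -6*q + 3*r + 9
(∇×V)₂ = ∂V₁/∂r − ∂V₃/∂p = 2*p + 3*q - 4
(∇×V)₃ = ∂V₂/∂p − ∂V₁/∂q = -3*r
∇×V = (-6*q + 3*r + 9, 2*p + 3*q - 4, -3*r)
At (1, -2, 1): (24, -8, -3).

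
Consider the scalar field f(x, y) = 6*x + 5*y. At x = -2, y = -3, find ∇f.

(6, 5)

∂f/∂x = 6
∂f/∂y = 5
∇f = (6, 5)
At (-2, -3): (6, 5).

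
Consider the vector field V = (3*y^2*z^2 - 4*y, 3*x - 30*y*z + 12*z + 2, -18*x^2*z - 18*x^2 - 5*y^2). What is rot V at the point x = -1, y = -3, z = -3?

(∇×V)₁ = ∂V₃/∂y − ∂V₂/∂z = 20*y - 12
(∇×V)₂ = ∂V₁/∂z − ∂V₃/∂x = 36*x*z + 36*x + 6*y^2*z
(∇×V)₃ = ∂V₂/∂x − ∂V₁/∂y = -6*y*z^2 + 7
∇×V = (20*y - 12, 36*x*z + 36*x + 6*y^2*z, -6*y*z^2 + 7)
At (-1, -3, -3): (-72, -90, 169).

(-72, -90, 169)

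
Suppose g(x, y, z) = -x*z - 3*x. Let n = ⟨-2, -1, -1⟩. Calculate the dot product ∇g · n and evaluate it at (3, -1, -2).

∂g/∂x = -z - 3
∂g/∂y = 0
∂g/∂z = -x
∇g at (3, -1, -2) = (-1, 0, -3)
∇g · n = (-1)(-2) + (0)(-1) + (-3)(-1) = 5

5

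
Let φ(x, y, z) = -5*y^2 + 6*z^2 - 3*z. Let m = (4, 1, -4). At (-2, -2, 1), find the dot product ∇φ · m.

-16

∂φ/∂x = 0
∂φ/∂y = -10*y
∂φ/∂z = 12*z - 3
∇φ at (-2, -2, 1) = (0, 20, 9)
∇φ · m = (0)(4) + (20)(1) + (9)(-4) = -16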